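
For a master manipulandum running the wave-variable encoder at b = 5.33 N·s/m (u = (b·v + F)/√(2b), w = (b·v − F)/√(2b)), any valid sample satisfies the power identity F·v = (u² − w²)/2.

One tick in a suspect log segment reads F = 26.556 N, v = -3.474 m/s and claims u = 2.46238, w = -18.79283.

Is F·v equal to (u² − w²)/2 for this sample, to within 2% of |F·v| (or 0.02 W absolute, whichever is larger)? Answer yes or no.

no

F·v = 26.556×(-3.474) = -92.25554 W.
(u² − w²)/2 = (6.06332 − 353.17046)/2 = -173.55357 W.
|Δ| = 81.29803;  2% of max(1, |F·v|) = 1.84511.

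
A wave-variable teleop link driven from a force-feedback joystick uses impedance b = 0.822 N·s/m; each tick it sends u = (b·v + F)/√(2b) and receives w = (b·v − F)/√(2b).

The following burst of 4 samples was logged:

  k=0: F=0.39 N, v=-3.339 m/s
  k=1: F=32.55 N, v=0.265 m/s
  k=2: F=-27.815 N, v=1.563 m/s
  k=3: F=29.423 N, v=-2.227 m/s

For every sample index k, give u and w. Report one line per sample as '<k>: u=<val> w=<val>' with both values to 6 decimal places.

0: u=-1.836441 w=-2.444777
1: u=25.556229 w=-25.216450
2: u=-20.691399 w=22.695455
3: u=21.519822 w=-24.375249

k=0: b·v=0.822×(-3.339)=-2.744658; √(2b)=1.282186; u=(-2.744658+0.39)/1.282186=-1.836441, w=(-2.744658−0.39)/1.282186=-2.444777
k=1: b·v=0.822×0.265=0.217830; √(2b)=1.282186; u=(0.217830+32.55)/1.282186=25.556229, w=(0.217830−32.55)/1.282186=-25.216450
k=2: b·v=0.822×1.563=1.284786; √(2b)=1.282186; u=(1.284786+(-27.815))/1.282186=-20.691399, w=(1.284786−(-27.815))/1.282186=22.695455
k=3: b·v=0.822×(-2.227)=-1.830594; √(2b)=1.282186; u=(-1.830594+29.423)/1.282186=21.519822, w=(-1.830594−29.423)/1.282186=-24.375249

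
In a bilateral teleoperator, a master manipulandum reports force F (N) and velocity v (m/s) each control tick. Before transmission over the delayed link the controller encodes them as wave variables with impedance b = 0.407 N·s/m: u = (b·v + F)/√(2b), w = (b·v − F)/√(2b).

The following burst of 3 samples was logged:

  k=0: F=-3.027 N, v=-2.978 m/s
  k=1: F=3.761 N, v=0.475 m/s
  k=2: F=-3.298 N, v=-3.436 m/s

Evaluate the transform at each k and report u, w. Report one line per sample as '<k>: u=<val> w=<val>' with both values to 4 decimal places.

k=0: b·v=0.407×(-2.978)=-1.2120; √(2b)=0.9022; u=(-1.2120+(-3.027))/0.9022=-4.6985, w=(-1.2120−(-3.027))/0.9022=2.0117
k=1: b·v=0.407×0.475=0.1933; √(2b)=0.9022; u=(0.1933+3.761)/0.9022=4.3829, w=(0.1933−3.761)/0.9022=-3.9543
k=2: b·v=0.407×(-3.436)=-1.3985; √(2b)=0.9022; u=(-1.3985+(-3.298))/0.9022=-5.2054, w=(-1.3985−(-3.298))/0.9022=2.1054

0: u=-4.6985 w=2.0117
1: u=4.3829 w=-3.9543
2: u=-5.2054 w=2.1054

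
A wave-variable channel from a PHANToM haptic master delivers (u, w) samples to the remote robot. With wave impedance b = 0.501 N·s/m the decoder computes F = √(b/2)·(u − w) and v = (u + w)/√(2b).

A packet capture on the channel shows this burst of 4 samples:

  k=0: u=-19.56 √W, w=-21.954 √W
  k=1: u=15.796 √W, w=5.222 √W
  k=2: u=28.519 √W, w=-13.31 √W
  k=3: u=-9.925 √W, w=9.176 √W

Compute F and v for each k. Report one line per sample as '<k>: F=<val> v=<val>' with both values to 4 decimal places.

k=0: u−w=2.3940, u+w=-41.5140; √(b/2)=0.5005, √(2b)=1.0010; F=0.5005×2.394=1.1982, v=-41.5140/1.0010=-41.4725
k=1: u−w=10.5740, u+w=21.0180; √(b/2)=0.5005, √(2b)=1.0010; F=0.5005×10.574=5.2923, v=21.0180/1.0010=20.9970
k=2: u−w=41.8290, u+w=15.2090; √(b/2)=0.5005, √(2b)=1.0010; F=0.5005×41.829=20.9354, v=15.2090/1.0010=15.1938
k=3: u−w=-19.1010, u+w=-0.7490; √(b/2)=0.5005, √(2b)=1.0010; F=0.5005×(-19.101)=-9.5600, v=-0.7490/1.0010=-0.7483

0: F=1.1982 v=-41.4725
1: F=5.2923 v=20.9970
2: F=20.9354 v=15.1938
3: F=-9.5600 v=-0.7483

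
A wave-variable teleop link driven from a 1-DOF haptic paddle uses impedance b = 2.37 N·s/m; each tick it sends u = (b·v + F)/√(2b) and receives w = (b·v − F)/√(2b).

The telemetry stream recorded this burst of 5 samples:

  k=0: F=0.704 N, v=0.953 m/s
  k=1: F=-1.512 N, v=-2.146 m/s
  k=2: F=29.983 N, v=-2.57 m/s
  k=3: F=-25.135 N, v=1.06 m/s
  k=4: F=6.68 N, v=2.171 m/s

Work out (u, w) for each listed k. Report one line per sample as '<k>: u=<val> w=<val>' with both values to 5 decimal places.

0: u=1.36077 w=0.71406
1: u=-3.03057 w=-1.64160
2: u=10.97400 w=-16.56929
3: u=-10.39100 w=12.69878
4: u=5.43153 w=-0.70492

k=0: b·v=2.37×0.953=2.25861; √(2b)=2.17715; u=(2.25861+0.704)/2.17715=1.36077, w=(2.25861−0.704)/2.17715=0.71406
k=1: b·v=2.37×(-2.146)=-5.08602; √(2b)=2.17715; u=(-5.08602+(-1.512))/2.17715=-3.03057, w=(-5.08602−(-1.512))/2.17715=-1.64160
k=2: b·v=2.37×(-2.57)=-6.09090; √(2b)=2.17715; u=(-6.09090+29.983)/2.17715=10.97400, w=(-6.09090−29.983)/2.17715=-16.56929
k=3: b·v=2.37×1.06=2.51220; √(2b)=2.17715; u=(2.51220+(-25.135))/2.17715=-10.39100, w=(2.51220−(-25.135))/2.17715=12.69878
k=4: b·v=2.37×2.171=5.14527; √(2b)=2.17715; u=(5.14527+6.68)/2.17715=5.43153, w=(5.14527−6.68)/2.17715=-0.70492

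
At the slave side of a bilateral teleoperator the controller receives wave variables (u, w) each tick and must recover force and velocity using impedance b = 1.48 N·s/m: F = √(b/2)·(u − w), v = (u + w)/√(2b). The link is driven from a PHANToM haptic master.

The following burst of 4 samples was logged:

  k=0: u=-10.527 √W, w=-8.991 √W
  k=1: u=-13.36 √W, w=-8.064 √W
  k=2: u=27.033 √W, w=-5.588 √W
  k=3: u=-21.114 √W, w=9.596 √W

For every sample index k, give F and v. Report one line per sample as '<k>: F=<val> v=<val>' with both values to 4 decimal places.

0: F=-1.3213 v=-11.3446
1: F=-4.5558 v=-12.4524
2: F=28.0616 v=12.4647
3: F=-26.4177 v=-6.6947

k=0: u−w=-1.5360, u+w=-19.5180; √(b/2)=0.8602, √(2b)=1.7205; F=0.8602×(-1.536)=-1.3213, v=-19.5180/1.7205=-11.3446
k=1: u−w=-5.2960, u+w=-21.4240; √(b/2)=0.8602, √(2b)=1.7205; F=0.8602×(-5.296)=-4.5558, v=-21.4240/1.7205=-12.4524
k=2: u−w=32.6210, u+w=21.4450; √(b/2)=0.8602, √(2b)=1.7205; F=0.8602×32.621=28.0616, v=21.4450/1.7205=12.4647
k=3: u−w=-30.7100, u+w=-11.5180; √(b/2)=0.8602, √(2b)=1.7205; F=0.8602×(-30.71)=-26.4177, v=-11.5180/1.7205=-6.6947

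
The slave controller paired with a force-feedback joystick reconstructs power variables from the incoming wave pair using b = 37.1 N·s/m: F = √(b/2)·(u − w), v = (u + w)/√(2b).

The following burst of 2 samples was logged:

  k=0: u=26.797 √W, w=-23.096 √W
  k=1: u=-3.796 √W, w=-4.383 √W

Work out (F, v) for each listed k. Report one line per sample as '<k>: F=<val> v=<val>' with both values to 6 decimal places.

k=0: u−w=49.893000, u+w=3.701000; √(b/2)=4.306971, √(2b)=8.613942; F=4.306971×49.893=214.887709, v=3.701000/8.613942=0.429652
k=1: u−w=0.587000, u+w=-8.179000; √(b/2)=4.306971, √(2b)=8.613942; F=4.306971×0.587=2.528192, v=-8.179000/8.613942=-0.949507

0: F=214.887709 v=0.429652
1: F=2.528192 v=-0.949507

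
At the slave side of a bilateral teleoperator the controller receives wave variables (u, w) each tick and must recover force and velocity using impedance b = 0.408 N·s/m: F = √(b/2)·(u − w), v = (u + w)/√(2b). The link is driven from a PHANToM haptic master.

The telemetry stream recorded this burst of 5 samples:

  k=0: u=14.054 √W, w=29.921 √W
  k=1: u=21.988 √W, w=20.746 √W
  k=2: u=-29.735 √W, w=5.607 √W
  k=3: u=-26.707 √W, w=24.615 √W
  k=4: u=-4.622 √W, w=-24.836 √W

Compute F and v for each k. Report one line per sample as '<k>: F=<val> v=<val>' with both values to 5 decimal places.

k=0: u−w=-15.86700, u+w=43.97500; √(b/2)=0.45166, √(2b)=0.90333; F=0.45166×(-15.867)=-7.16655, v=43.97500/0.90333=48.68114
k=1: u−w=1.24200, u+w=42.73400; √(b/2)=0.45166, √(2b)=0.90333; F=0.45166×1.242=0.56097, v=42.73400/0.90333=47.30733
k=2: u−w=-35.34200, u+w=-24.12800; √(b/2)=0.45166, √(2b)=0.90333; F=0.45166×(-35.342)=-15.96269, v=-24.12800/0.90333=-26.71014
k=3: u−w=-51.32200, u+w=-2.09200; √(b/2)=0.45166, √(2b)=0.90333; F=0.45166×(-51.322)=-23.18028, v=-2.09200/0.90333=-2.31588
k=4: u−w=20.21400, u+w=-29.45800; √(b/2)=0.45166, √(2b)=0.90333; F=0.45166×20.214=9.12993, v=-29.45800/0.90333=-32.61055

0: F=-7.16655 v=48.68114
1: F=0.56097 v=47.30733
2: F=-15.96269 v=-26.71014
3: F=-23.18028 v=-2.31588
4: F=9.12993 v=-32.61055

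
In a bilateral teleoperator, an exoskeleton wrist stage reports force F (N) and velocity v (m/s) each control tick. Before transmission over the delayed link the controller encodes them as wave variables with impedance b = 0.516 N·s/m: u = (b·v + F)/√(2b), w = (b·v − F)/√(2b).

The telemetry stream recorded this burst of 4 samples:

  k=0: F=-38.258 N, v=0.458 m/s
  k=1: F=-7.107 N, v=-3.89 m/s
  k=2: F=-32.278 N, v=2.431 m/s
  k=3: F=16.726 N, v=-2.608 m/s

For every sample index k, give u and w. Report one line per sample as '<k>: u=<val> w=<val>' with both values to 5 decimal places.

0: u=-37.42755 w=37.89282
1: u=-8.97182 w=5.02007
2: u=-30.53883 w=33.00842
3: u=15.13994 w=-17.78934

k=0: b·v=0.516×0.458=0.23633; √(2b)=1.01587; u=(0.23633+(-38.258))/1.01587=-37.42755, w=(0.23633−(-38.258))/1.01587=37.89282
k=1: b·v=0.516×(-3.89)=-2.00724; √(2b)=1.01587; u=(-2.00724+(-7.107))/1.01587=-8.97182, w=(-2.00724−(-7.107))/1.01587=5.02007
k=2: b·v=0.516×2.431=1.25440; √(2b)=1.01587; u=(1.25440+(-32.278))/1.01587=-30.53883, w=(1.25440−(-32.278))/1.01587=33.00842
k=3: b·v=0.516×(-2.608)=-1.34573; √(2b)=1.01587; u=(-1.34573+16.726)/1.01587=15.13994, w=(-1.34573−16.726)/1.01587=-17.78934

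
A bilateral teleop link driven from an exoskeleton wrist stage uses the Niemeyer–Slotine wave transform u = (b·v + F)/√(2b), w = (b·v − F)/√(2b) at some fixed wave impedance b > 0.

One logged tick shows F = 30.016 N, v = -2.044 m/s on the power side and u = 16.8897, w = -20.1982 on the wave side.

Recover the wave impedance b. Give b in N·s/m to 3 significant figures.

b = 1.31 N·s/m

u + w = -3.30850;  u + w = √(2b)·v, so √(2b) = -3.30850/(-2.044) = 1.61864.
b = (√(2b))²/2 = 2.62000/2 = 1.31000.
(Check via u − w = 2F/√(2b): u − w = 37.08790, 2F/√(2b) = 37.08793.)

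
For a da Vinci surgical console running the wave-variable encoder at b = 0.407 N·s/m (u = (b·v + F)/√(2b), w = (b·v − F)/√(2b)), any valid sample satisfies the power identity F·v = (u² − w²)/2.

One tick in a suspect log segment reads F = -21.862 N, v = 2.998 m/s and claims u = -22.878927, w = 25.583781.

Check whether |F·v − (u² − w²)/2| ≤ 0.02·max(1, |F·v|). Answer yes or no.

yes

F·v = (-21.862)×2.998 = -65.542276 W.
(u² − w²)/2 = (523.445301 − 654.529850)/2 = -65.542275 W.
|Δ| = 0.000001;  2% of max(1, |F·v|) = 1.310846.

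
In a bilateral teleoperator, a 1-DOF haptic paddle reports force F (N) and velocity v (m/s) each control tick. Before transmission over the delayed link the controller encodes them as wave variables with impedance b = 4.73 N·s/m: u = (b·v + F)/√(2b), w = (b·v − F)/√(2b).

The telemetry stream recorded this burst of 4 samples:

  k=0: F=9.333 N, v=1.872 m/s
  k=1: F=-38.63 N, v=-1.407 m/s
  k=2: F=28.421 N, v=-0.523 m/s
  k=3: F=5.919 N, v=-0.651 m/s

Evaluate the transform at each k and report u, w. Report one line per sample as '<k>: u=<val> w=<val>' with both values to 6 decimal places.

0: u=5.913286 w=-0.155554
1: u=-14.723459 w=10.395933
2: u=8.436166 w=-10.044763
3: u=0.923289 w=-2.925577

k=0: b·v=4.73×1.872=8.854560; √(2b)=3.075711; u=(8.854560+9.333)/3.075711=5.913286, w=(8.854560−9.333)/3.075711=-0.155554
k=1: b·v=4.73×(-1.407)=-6.655110; √(2b)=3.075711; u=(-6.655110+(-38.63))/3.075711=-14.723459, w=(-6.655110−(-38.63))/3.075711=10.395933
k=2: b·v=4.73×(-0.523)=-2.473790; √(2b)=3.075711; u=(-2.473790+28.421)/3.075711=8.436166, w=(-2.473790−28.421)/3.075711=-10.044763
k=3: b·v=4.73×(-0.651)=-3.079230; √(2b)=3.075711; u=(-3.079230+5.919)/3.075711=0.923289, w=(-3.079230−5.919)/3.075711=-2.925577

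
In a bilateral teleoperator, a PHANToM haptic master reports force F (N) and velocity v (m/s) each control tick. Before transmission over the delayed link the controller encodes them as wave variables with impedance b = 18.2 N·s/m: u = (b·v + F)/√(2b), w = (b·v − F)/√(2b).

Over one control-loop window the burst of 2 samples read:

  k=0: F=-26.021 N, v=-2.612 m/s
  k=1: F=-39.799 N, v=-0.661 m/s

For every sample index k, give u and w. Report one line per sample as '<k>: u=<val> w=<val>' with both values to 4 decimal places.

0: u=-12.1924 w=-3.5665
1: u=-8.5906 w=4.6026

k=0: b·v=18.2×(-2.612)=-47.5384; √(2b)=6.0332; u=(-47.5384+(-26.021))/6.0332=-12.1924, w=(-47.5384−(-26.021))/6.0332=-3.5665
k=1: b·v=18.2×(-0.661)=-12.0302; √(2b)=6.0332; u=(-12.0302+(-39.799))/6.0332=-8.5906, w=(-12.0302−(-39.799))/6.0332=4.6026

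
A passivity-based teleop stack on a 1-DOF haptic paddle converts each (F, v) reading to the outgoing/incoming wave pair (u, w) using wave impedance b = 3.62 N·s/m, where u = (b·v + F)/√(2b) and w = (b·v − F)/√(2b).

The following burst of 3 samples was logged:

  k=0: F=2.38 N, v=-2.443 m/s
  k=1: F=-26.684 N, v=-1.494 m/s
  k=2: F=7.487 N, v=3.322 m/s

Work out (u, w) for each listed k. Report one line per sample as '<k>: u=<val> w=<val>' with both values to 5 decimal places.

k=0: b·v=3.62×(-2.443)=-8.84366; √(2b)=2.69072; u=(-8.84366+2.38)/2.69072=-2.40220, w=(-8.84366−2.38)/2.69072=-4.17124
k=1: b·v=3.62×(-1.494)=-5.40828; √(2b)=2.69072; u=(-5.40828+(-26.684))/2.69072=-11.92700, w=(-5.40828−(-26.684))/2.69072=7.90706
k=2: b·v=3.62×3.322=12.02564; √(2b)=2.69072; u=(12.02564+7.487)/2.69072=7.25182, w=(12.02564−7.487)/2.69072=1.68677

0: u=-2.40220 w=-4.17124
1: u=-11.92700 w=7.90706
2: u=7.25182 w=1.68677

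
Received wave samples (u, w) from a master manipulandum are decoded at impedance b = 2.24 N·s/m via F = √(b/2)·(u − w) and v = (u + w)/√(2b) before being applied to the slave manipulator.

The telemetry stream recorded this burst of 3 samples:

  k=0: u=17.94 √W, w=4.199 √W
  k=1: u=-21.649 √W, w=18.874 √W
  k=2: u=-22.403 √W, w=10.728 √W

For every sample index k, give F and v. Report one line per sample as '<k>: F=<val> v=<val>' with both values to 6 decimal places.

0: F=14.542108 v=10.459694
1: F=-42.885512 v=-1.311064
2: F=-35.062555 v=-5.515919

k=0: u−w=13.741000, u+w=22.139000; √(b/2)=1.058301, √(2b)=2.116601; F=1.058301×13.741=14.542108, v=22.139000/2.116601=10.459694
k=1: u−w=-40.523000, u+w=-2.775000; √(b/2)=1.058301, √(2b)=2.116601; F=1.058301×(-40.523)=-42.885512, v=-2.775000/2.116601=-1.311064
k=2: u−w=-33.131000, u+w=-11.675000; √(b/2)=1.058301, √(2b)=2.116601; F=1.058301×(-33.131)=-35.062555, v=-11.675000/2.116601=-5.515919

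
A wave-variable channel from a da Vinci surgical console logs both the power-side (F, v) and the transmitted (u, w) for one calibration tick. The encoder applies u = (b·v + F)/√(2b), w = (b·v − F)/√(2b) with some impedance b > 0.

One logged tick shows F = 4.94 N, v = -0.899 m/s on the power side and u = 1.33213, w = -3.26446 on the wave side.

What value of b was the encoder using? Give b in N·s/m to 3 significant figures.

b = 2.31 N·s/m

u + w = -1.93233;  u + w = √(2b)·v, so √(2b) = -1.93233/(-0.899) = 2.14942.
b = (√(2b))²/2 = 4.62001/2 = 2.31001.
(Check via u − w = 2F/√(2b): u − w = 4.59659, 2F/√(2b) = 4.59659.)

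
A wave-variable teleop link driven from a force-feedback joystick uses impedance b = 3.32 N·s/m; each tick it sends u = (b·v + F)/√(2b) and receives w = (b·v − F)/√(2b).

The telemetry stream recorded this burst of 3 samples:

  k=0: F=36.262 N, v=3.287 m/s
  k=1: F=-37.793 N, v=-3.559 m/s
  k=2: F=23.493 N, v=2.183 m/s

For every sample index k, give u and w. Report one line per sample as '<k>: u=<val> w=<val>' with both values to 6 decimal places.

0: u=18.307388 w=-9.837382
1: u=-19.251979 w=10.081078
2: u=11.929651 w=-6.304453

k=0: b·v=3.32×3.287=10.912840; √(2b)=2.576820; u=(10.912840+36.262)/2.576820=18.307388, w=(10.912840−36.262)/2.576820=-9.837382
k=1: b·v=3.32×(-3.559)=-11.815880; √(2b)=2.576820; u=(-11.815880+(-37.793))/2.576820=-19.251979, w=(-11.815880−(-37.793))/2.576820=10.081078
k=2: b·v=3.32×2.183=7.247560; √(2b)=2.576820; u=(7.247560+23.493)/2.576820=11.929651, w=(7.247560−23.493)/2.576820=-6.304453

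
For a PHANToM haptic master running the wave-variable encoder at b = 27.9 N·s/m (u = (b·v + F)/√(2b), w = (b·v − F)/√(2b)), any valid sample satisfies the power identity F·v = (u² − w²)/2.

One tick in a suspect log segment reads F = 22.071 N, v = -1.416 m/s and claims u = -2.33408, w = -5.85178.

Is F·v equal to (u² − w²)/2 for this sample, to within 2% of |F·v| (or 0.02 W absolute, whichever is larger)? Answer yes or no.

no

F·v = 22.071×(-1.416) = -31.25254 W.
(u² − w²)/2 = (5.44793 − 34.24333)/2 = -14.39770 W.
|Δ| = 16.85484;  2% of max(1, |F·v|) = 0.62505.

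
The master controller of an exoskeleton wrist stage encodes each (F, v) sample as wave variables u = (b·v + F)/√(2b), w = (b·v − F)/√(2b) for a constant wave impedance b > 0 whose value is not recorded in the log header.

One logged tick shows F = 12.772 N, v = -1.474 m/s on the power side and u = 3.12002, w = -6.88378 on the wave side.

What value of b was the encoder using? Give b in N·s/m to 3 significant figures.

u + w = -3.76376;  u + w = √(2b)·v, so √(2b) = -3.76376/(-1.474) = 2.55343.
b = (√(2b))²/2 = 6.52002/2 = 3.26001.
(Check via u − w = 2F/√(2b): u − w = 10.00380, 2F/√(2b) = 10.00379.)

b = 3.26 N·s/m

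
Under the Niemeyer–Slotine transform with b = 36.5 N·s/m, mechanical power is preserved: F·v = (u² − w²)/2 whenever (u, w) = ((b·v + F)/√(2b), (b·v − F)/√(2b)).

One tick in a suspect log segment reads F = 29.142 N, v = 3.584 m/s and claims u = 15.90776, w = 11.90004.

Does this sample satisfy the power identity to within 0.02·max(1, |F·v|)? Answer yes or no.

F·v = 29.142×3.584 = 104.4449 W.
(u² − w²)/2 = (253.0568 − 141.6110)/2 = 55.7229 W.
|Δ| = 48.7220;  2% of max(1, |F·v|) = 2.0889.

no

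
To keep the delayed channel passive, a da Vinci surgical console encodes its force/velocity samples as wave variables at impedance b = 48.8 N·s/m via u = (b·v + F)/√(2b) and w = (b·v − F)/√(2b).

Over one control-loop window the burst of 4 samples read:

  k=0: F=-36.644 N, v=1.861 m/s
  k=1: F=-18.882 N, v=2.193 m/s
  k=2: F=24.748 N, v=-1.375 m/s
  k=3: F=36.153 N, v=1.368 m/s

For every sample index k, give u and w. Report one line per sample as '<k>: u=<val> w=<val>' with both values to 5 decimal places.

k=0: b·v=48.8×1.861=90.81680; √(2b)=9.87927; u=(90.81680+(-36.644))/9.87927=5.48348, w=(90.81680−(-36.644))/9.87927=12.90184
k=1: b·v=48.8×2.193=107.01840; √(2b)=9.87927; u=(107.01840+(-18.882))/9.87927=8.92135, w=(107.01840−(-18.882))/9.87927=12.74390
k=2: b·v=48.8×(-1.375)=-67.10000; √(2b)=9.87927; u=(-67.10000+24.748)/9.87927=-4.28696, w=(-67.10000−24.748)/9.87927=-9.29704
k=3: b·v=48.8×1.368=66.75840; √(2b)=9.87927; u=(66.75840+36.153)/9.87927=10.41690, w=(66.75840−36.153)/9.87927=3.09794

0: u=5.48348 w=12.90184
1: u=8.92135 w=12.74390
2: u=-4.28696 w=-9.29704
3: u=10.41690 w=3.09794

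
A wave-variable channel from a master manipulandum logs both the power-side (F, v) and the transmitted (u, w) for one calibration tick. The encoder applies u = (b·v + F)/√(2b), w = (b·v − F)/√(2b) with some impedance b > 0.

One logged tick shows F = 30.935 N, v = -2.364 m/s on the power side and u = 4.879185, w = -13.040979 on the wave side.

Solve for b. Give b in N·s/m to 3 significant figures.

u + w = -8.161794;  u + w = √(2b)·v, so √(2b) = -8.161794/(-2.364) = 3.452536.
b = (√(2b))²/2 = 11.920002/2 = 5.960001.
(Check via u − w = 2F/√(2b): u − w = 17.920164, 2F/√(2b) = 17.920163.)

b = 5.96 N·s/m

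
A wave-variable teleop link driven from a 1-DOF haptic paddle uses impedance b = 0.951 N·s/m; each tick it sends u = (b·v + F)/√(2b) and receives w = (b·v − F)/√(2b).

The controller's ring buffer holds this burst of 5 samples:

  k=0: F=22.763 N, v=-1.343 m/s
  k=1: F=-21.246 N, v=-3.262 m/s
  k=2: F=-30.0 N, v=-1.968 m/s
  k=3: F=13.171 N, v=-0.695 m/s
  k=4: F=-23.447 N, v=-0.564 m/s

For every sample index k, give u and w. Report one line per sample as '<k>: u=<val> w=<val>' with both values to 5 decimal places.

k=0: b·v=0.951×(-1.343)=-1.27719; √(2b)=1.37913; u=(-1.27719+22.763)/1.37913=15.57925, w=(-1.27719−22.763)/1.37913=-17.43142
k=1: b·v=0.951×(-3.262)=-3.10216; √(2b)=1.37913; u=(-3.10216+(-21.246))/1.37913=-17.65472, w=(-3.10216−(-21.246))/1.37913=13.15600
k=2: b·v=0.951×(-1.968)=-1.87157; √(2b)=1.37913; u=(-1.87157+(-30.0))/1.37913=-23.10991, w=(-1.87157−(-30.0))/1.37913=20.39578
k=3: b·v=0.951×(-0.695)=-0.66094; √(2b)=1.37913; u=(-0.66094+13.171)/1.37913=9.07097, w=(-0.66094−13.171)/1.37913=-10.02947
k=4: b·v=0.951×(-0.564)=-0.53636; √(2b)=1.37913; u=(-0.53636+(-23.447))/1.37913=-17.39021, w=(-0.53636−(-23.447))/1.37913=16.61238

0: u=15.57925 w=-17.43142
1: u=-17.65472 w=13.15600
2: u=-23.10991 w=20.39578
3: u=9.07097 w=-10.02947
4: u=-17.39021 w=16.61238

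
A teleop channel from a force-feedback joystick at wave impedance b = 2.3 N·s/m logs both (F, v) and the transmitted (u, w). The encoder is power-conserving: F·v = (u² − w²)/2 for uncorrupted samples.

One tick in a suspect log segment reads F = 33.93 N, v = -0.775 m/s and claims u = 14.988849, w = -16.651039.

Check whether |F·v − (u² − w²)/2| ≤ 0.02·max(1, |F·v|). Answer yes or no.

yes

F·v = 33.93×(-0.775) = -26.295750 W.
(u² − w²)/2 = (224.665594 − 277.257100)/2 = -26.295753 W.
|Δ| = 0.000003;  2% of max(1, |F·v|) = 0.525915.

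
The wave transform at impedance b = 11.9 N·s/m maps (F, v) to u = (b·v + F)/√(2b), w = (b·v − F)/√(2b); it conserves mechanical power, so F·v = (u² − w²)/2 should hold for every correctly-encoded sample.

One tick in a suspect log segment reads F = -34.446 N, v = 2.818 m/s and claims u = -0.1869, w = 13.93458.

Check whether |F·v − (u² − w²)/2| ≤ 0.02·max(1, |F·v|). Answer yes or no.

yes

F·v = (-34.446)×2.818 = -97.06883 W.
(u² − w²)/2 = (0.03493 − 194.17252)/2 = -97.06879 W.
|Δ| = 0.00003;  2% of max(1, |F·v|) = 1.94138.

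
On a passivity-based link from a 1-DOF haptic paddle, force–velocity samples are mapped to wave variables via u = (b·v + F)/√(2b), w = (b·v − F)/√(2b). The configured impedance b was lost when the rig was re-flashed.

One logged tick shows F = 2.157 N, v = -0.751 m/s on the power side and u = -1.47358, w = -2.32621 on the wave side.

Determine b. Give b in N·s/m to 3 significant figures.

u + w = -3.7998;  u + w = √(2b)·v, so √(2b) = -3.7998/(-0.751) = 5.0596.
b = (√(2b))²/2 = 25.6000/2 = 12.8000.
(Check via u − w = 2F/√(2b): u − w = 0.8526, 2F/√(2b) = 0.8526.)

b = 12.8 N·s/m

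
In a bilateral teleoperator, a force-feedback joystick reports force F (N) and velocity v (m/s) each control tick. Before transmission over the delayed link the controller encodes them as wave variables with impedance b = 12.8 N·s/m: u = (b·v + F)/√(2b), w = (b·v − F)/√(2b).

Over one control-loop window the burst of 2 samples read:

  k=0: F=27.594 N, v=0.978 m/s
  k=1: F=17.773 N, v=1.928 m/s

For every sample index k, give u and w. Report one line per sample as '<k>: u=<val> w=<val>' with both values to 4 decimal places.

0: u=7.9279 w=-2.9796
1: u=8.3902 w=1.3648

k=0: b·v=12.8×0.978=12.5184; √(2b)=5.0596; u=(12.5184+27.594)/5.0596=7.9279, w=(12.5184−27.594)/5.0596=-2.9796
k=1: b·v=12.8×1.928=24.6784; √(2b)=5.0596; u=(24.6784+17.773)/5.0596=8.3902, w=(24.6784−17.773)/5.0596=1.3648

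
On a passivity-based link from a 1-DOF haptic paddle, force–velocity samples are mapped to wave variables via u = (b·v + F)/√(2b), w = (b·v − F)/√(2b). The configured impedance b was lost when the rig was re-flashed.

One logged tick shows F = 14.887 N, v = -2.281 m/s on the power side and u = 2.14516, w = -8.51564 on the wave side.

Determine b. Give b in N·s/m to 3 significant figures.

b = 3.9 N·s/m

u + w = -6.37048;  u + w = √(2b)·v, so √(2b) = -6.37048/(-2.281) = 2.79285.
b = (√(2b))²/2 = 7.79998/2 = 3.89999.
(Check via u − w = 2F/√(2b): u − w = 10.66080, 2F/√(2b) = 10.66081.)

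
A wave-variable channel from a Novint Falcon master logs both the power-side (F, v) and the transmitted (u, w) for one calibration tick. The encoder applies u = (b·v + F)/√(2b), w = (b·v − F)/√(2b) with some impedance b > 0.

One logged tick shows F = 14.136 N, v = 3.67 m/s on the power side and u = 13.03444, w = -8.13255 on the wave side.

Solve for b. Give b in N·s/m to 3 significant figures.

b = 0.892 N·s/m

u + w = 4.90189;  u + w = √(2b)·v, so √(2b) = 4.90189/3.67 = 1.33566.
b = (√(2b))²/2 = 1.78400/2 = 0.89200.
(Check via u − w = 2F/√(2b): u − w = 21.16699, 2F/√(2b) = 21.16699.)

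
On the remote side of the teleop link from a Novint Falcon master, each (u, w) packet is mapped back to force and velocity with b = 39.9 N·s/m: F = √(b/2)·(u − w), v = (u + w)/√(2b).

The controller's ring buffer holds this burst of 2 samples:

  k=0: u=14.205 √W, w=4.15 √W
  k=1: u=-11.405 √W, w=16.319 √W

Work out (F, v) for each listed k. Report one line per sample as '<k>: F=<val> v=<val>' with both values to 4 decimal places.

0: F=44.9111 v=2.0547
1: F=-123.8304 v=0.5501

k=0: u−w=10.0550, u+w=18.3550; √(b/2)=4.4665, √(2b)=8.9331; F=4.4665×10.055=44.9111, v=18.3550/8.9331=2.0547
k=1: u−w=-27.7240, u+w=4.9140; √(b/2)=4.4665, √(2b)=8.9331; F=4.4665×(-27.724)=-123.8304, v=4.9140/8.9331=0.5501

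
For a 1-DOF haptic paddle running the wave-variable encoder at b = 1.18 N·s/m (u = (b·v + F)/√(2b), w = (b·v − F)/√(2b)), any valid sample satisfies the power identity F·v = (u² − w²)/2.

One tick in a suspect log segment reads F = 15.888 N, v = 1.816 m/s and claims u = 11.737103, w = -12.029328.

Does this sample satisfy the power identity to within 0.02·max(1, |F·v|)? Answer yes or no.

no

F·v = 15.888×1.816 = 28.852608 W.
(u² − w²)/2 = (137.759587 − 144.704732)/2 = -3.472573 W.
|Δ| = 32.325181;  2% of max(1, |F·v|) = 0.577052.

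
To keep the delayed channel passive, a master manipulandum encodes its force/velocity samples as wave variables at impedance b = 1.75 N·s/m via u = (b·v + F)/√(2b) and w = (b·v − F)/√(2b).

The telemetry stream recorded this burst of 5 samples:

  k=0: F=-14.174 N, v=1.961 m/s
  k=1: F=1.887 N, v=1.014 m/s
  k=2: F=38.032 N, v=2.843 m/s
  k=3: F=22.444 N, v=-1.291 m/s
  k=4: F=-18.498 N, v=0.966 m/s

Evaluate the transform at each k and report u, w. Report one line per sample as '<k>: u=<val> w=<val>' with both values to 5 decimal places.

k=0: b·v=1.75×1.961=3.43175; √(2b)=1.87083; u=(3.43175+(-14.174))/1.87083=-5.74197, w=(3.43175−(-14.174))/1.87083=9.41067
k=1: b·v=1.75×1.014=1.77450; √(2b)=1.87083; u=(1.77450+1.887)/1.87083=1.95715, w=(1.77450−1.887)/1.87083=-0.06013
k=2: b·v=1.75×2.843=4.97525; √(2b)=1.87083; u=(4.97525+38.032)/1.87083=22.98834, w=(4.97525−38.032)/1.87083=-17.66958
k=3: b·v=1.75×(-1.291)=-2.25925; √(2b)=1.87083; u=(-2.25925+22.444)/1.87083=10.78920, w=(-2.25925−22.444)/1.87083=-13.20444
k=4: b·v=1.75×0.966=1.69050; √(2b)=1.87083; u=(1.69050+(-18.498))/1.87083=-8.98399, w=(1.69050−(-18.498))/1.87083=10.79121

0: u=-5.74197 w=9.41067
1: u=1.95715 w=-0.06013
2: u=22.98834 w=-17.66958
3: u=10.78920 w=-13.20444
4: u=-8.98399 w=10.79121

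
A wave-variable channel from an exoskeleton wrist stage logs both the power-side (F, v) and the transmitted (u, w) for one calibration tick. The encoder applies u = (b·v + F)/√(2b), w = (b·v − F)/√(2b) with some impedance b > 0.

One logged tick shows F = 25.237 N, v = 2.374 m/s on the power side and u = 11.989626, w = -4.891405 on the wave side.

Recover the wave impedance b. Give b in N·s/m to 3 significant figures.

b = 4.47 N·s/m

u + w = 7.098221;  u + w = √(2b)·v, so √(2b) = 7.098221/2.374 = 2.989984.
b = (√(2b))²/2 = 8.940002/2 = 4.470001.
(Check via u − w = 2F/√(2b): u − w = 16.881031, 2F/√(2b) = 16.881029.)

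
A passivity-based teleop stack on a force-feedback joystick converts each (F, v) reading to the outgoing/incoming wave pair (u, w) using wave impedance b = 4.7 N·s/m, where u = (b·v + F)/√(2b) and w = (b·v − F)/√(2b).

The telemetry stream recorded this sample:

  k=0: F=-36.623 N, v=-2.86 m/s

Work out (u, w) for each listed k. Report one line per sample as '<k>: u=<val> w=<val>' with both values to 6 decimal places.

0: u=-16.329402 w=7.560809

k=0: b·v=4.7×(-2.86)=-13.442000; √(2b)=3.065942; u=(-13.442000+(-36.623))/3.065942=-16.329402, w=(-13.442000−(-36.623))/3.065942=7.560809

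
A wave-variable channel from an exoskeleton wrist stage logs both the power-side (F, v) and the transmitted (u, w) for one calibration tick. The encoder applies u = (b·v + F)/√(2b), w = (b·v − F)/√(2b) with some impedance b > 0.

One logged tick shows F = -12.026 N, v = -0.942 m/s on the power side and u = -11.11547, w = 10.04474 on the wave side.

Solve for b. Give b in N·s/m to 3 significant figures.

u + w = -1.07073;  u + w = √(2b)·v, so √(2b) = -1.07073/(-0.942) = 1.13666.
b = (√(2b))²/2 = 1.29199/2 = 0.64599.
(Check via u − w = 2F/√(2b): u − w = -21.16021, 2F/√(2b) = -21.16031.)

b = 0.646 N·s/m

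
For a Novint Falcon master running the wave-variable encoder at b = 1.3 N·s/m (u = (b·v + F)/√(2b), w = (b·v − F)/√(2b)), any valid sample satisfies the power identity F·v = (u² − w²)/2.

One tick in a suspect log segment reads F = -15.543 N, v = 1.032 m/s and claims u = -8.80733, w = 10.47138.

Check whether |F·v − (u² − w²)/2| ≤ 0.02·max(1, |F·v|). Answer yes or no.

yes

F·v = (-15.543)×1.032 = -16.04038 W.
(u² − w²)/2 = (77.56906 − 109.64980)/2 = -16.04037 W.
|Δ| = 0.00001;  2% of max(1, |F·v|) = 0.32081.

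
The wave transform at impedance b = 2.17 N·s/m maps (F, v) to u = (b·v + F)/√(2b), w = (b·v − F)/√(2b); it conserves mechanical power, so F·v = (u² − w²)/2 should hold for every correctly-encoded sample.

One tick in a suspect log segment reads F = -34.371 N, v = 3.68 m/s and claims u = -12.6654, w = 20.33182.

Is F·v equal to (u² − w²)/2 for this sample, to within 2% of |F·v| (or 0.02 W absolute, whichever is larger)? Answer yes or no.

F·v = (-34.371)×3.68 = -126.4853 W.
(u² − w²)/2 = (160.4124 − 413.3829)/2 = -126.4853 W.
|Δ| = 0.0000;  2% of max(1, |F·v|) = 2.5297.

yes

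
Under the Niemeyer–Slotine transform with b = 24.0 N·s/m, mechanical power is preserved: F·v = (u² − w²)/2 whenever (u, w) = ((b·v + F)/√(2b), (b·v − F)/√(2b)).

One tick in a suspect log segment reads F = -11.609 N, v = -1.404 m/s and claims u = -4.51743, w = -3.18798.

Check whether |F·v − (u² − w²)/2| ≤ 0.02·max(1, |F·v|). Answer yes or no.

F·v = (-11.609)×(-1.404) = 16.29904 W.
(u² − w²)/2 = (20.40717 − 10.16322)/2 = 5.12198 W.
|Δ| = 11.17706;  2% of max(1, |F·v|) = 0.32598.

no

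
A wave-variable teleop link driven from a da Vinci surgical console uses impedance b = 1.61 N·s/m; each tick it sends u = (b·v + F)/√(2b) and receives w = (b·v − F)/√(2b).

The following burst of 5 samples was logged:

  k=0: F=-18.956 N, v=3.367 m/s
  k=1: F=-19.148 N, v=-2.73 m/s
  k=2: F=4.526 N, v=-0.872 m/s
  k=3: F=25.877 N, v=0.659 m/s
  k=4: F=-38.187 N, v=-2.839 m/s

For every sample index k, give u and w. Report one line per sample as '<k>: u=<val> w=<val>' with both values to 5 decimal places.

0: u=-7.54283 w=13.58470
1: u=-13.12017 w=8.22136
2: u=1.73987 w=-3.30462
3: u=15.01195 w=-13.82942
4: u=-23.82798 w=18.73358

k=0: b·v=1.61×3.367=5.42087; √(2b)=1.79444; u=(5.42087+(-18.956))/1.79444=-7.54283, w=(5.42087−(-18.956))/1.79444=13.58470
k=1: b·v=1.61×(-2.73)=-4.39530; √(2b)=1.79444; u=(-4.39530+(-19.148))/1.79444=-13.12017, w=(-4.39530−(-19.148))/1.79444=8.22136
k=2: b·v=1.61×(-0.872)=-1.40392; √(2b)=1.79444; u=(-1.40392+4.526)/1.79444=1.73987, w=(-1.40392−4.526)/1.79444=-3.30462
k=3: b·v=1.61×0.659=1.06099; √(2b)=1.79444; u=(1.06099+25.877)/1.79444=15.01195, w=(1.06099−25.877)/1.79444=-13.82942
k=4: b·v=1.61×(-2.839)=-4.57079; √(2b)=1.79444; u=(-4.57079+(-38.187))/1.79444=-23.82798, w=(-4.57079−(-38.187))/1.79444=18.73358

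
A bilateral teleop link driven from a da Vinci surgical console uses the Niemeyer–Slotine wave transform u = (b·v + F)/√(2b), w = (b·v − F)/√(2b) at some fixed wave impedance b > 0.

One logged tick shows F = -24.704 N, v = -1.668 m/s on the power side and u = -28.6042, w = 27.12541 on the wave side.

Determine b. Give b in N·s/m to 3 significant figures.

b = 0.393 N·s/m

u + w = -1.4788;  u + w = √(2b)·v, so √(2b) = -1.4788/(-1.668) = 0.8866.
b = (√(2b))²/2 = 0.7860/2 = 0.3930.
(Check via u − w = 2F/√(2b): u − w = -55.7296, 2F/√(2b) = -55.7297.)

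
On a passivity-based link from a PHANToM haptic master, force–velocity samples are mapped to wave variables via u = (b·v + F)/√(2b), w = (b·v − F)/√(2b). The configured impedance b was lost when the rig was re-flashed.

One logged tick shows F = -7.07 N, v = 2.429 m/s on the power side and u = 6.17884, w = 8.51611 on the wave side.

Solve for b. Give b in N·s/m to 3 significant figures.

b = 18.3 N·s/m

u + w = 14.6949;  u + w = √(2b)·v, so √(2b) = 14.6949/2.429 = 6.0498.
b = (√(2b))²/2 = 36.6000/2 = 18.3000.
(Check via u − w = 2F/√(2b): u − w = -2.3373, 2F/√(2b) = -2.3373.)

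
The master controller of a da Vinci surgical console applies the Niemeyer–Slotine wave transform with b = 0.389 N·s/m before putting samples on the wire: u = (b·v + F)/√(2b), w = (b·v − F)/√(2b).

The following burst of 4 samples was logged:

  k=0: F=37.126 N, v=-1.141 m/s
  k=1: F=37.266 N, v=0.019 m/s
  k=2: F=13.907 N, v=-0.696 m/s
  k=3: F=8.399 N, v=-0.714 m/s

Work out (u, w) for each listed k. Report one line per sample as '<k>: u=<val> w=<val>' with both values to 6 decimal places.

k=0: b·v=0.389×(-1.141)=-0.443849; √(2b)=0.882043; u=(-0.443849+37.126)/0.882043=41.587709, w=(-0.443849−37.126)/0.882043=-42.594120
k=1: b·v=0.389×0.019=0.007391; √(2b)=0.882043; u=(0.007391+37.266)/0.882043=42.258016, w=(0.007391−37.266)/0.882043=-42.241258
k=2: b·v=0.389×(-0.696)=-0.270744; √(2b)=0.882043; u=(-0.270744+13.907)/0.882043=15.459853, w=(-0.270744−13.907)/0.882043=-16.073755
k=3: b·v=0.389×(-0.714)=-0.277746; √(2b)=0.882043; u=(-0.277746+8.399)/0.882043=9.207321, w=(-0.277746−8.399)/0.882043=-9.837100

0: u=41.587709 w=-42.594120
1: u=42.258016 w=-42.241258
2: u=15.459853 w=-16.073755
3: u=9.207321 w=-9.837100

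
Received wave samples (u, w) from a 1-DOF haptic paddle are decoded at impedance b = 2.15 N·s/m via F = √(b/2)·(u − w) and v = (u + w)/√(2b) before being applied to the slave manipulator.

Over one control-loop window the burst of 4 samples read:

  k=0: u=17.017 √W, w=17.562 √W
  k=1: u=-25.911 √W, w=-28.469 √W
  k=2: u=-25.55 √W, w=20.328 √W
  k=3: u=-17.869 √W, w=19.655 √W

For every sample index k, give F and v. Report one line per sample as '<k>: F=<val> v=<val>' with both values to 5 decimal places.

k=0: u−w=-0.54500, u+w=34.57900; √(b/2)=1.03682, √(2b)=2.07364; F=1.03682×(-0.545)=-0.56507, v=34.57900/2.07364=16.67547
k=1: u−w=2.55800, u+w=-54.38000; √(b/2)=1.03682, √(2b)=2.07364; F=1.03682×2.558=2.65219, v=-54.38000/2.07364=-26.22436
k=2: u−w=-45.87800, u+w=-5.22200; √(b/2)=1.03682, √(2b)=2.07364; F=1.03682×(-45.878)=-47.56732, v=-5.22200/2.07364=-2.51827
k=3: u−w=-37.52400, u+w=1.78600; √(b/2)=1.03682, √(2b)=2.07364; F=1.03682×(-37.524)=-38.90571, v=1.78600/2.07364=0.86129

0: F=-0.56507 v=16.67547
1: F=2.65219 v=-26.22436
2: F=-47.56732 v=-2.51827
3: F=-38.90571 v=0.86129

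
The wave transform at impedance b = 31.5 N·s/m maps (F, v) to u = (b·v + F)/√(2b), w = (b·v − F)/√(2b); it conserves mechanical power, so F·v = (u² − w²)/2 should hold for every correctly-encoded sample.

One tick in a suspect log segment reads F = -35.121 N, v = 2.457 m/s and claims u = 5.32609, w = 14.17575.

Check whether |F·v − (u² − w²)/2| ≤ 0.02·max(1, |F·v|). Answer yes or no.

yes

F·v = (-35.121)×2.457 = -86.2923 W.
(u² − w²)/2 = (28.3672 − 200.9519)/2 = -86.2923 W.
|Δ| = 0.0000;  2% of max(1, |F·v|) = 1.7258.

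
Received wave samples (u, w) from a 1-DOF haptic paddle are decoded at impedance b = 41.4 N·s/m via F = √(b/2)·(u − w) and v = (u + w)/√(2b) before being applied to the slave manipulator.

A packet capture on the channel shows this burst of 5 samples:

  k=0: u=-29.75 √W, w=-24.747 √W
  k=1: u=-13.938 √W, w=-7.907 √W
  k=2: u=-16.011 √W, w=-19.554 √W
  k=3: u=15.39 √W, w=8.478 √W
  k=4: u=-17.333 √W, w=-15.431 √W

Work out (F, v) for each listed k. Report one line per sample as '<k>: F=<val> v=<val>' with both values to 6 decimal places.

k=0: u−w=-5.003000, u+w=-54.497000; √(b/2)=4.549725, √(2b)=9.099451; F=4.549725×(-5.003)=-22.762276, v=-54.497000/9.099451=-5.989043
k=1: u−w=-6.031000, u+w=-21.845000; √(b/2)=4.549725, √(2b)=9.099451; F=4.549725×(-6.031)=-27.439393, v=-21.845000/9.099451=-2.400694
k=2: u−w=3.543000, u+w=-35.565000; √(b/2)=4.549725, √(2b)=9.099451; F=4.549725×3.543=16.119677, v=-35.565000/9.099451=-3.908478
k=3: u−w=6.912000, u+w=23.868000; √(b/2)=4.549725, √(2b)=9.099451; F=4.549725×6.912=31.447701, v=23.868000/9.099451=2.623016
k=4: u−w=-1.902000, u+w=-32.764000; √(b/2)=4.549725, √(2b)=9.099451; F=4.549725×(-1.902)=-8.653577, v=-32.764000/9.099451=-3.600657

0: F=-22.762276 v=-5.989043
1: F=-27.439393 v=-2.400694
2: F=16.119677 v=-3.908478
3: F=31.447701 v=2.623016
4: F=-8.653577 v=-3.600657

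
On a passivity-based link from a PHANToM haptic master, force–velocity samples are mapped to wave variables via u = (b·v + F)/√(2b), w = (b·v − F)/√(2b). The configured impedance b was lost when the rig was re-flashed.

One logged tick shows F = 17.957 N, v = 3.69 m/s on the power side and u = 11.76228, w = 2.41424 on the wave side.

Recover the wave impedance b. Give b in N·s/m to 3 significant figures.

u + w = 14.1765;  u + w = √(2b)·v, so √(2b) = 14.1765/3.69 = 3.8419.
b = (√(2b))²/2 = 14.7600/2 = 7.3800.
(Check via u − w = 2F/√(2b): u − w = 9.3480, 2F/√(2b) = 9.3480.)

b = 7.38 N·s/m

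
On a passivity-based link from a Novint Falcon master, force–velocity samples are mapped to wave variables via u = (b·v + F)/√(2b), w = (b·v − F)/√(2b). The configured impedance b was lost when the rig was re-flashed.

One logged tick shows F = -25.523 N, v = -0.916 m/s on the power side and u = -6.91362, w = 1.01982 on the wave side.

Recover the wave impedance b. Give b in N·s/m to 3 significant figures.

b = 20.7 N·s/m

u + w = -5.89380;  u + w = √(2b)·v, so √(2b) = -5.89380/(-0.916) = 6.43428.
b = (√(2b))²/2 = 41.39995/2 = 20.69998.
(Check via u − w = 2F/√(2b): u − w = -7.93344, 2F/√(2b) = -7.93344.)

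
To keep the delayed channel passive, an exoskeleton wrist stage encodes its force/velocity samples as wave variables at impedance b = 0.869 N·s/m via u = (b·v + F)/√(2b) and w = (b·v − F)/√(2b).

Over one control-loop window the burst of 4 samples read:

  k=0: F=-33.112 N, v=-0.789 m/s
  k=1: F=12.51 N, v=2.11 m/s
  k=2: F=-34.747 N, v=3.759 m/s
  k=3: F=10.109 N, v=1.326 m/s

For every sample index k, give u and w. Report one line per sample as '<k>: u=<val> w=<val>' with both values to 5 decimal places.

0: u=-25.63666 w=24.59650
1: u=10.88010 w=-8.09842
2: u=-23.87898 w=28.83459
3: u=8.54208 w=-6.79397

k=0: b·v=0.869×(-0.789)=-0.68564; √(2b)=1.31833; u=(-0.68564+(-33.112))/1.31833=-25.63666, w=(-0.68564−(-33.112))/1.31833=24.59650
k=1: b·v=0.869×2.11=1.83359; √(2b)=1.31833; u=(1.83359+12.51)/1.31833=10.88010, w=(1.83359−12.51)/1.31833=-8.09842
k=2: b·v=0.869×3.759=3.26657; √(2b)=1.31833; u=(3.26657+(-34.747))/1.31833=-23.87898, w=(3.26657−(-34.747))/1.31833=28.83459
k=3: b·v=0.869×1.326=1.15229; √(2b)=1.31833; u=(1.15229+10.109)/1.31833=8.54208, w=(1.15229−10.109)/1.31833=-6.79397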